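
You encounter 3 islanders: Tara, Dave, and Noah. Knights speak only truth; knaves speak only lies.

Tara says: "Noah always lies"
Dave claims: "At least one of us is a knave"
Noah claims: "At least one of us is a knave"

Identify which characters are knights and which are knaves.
Tara is a knave.
Dave is a knight.
Noah is a knight.

Verification:
- Tara (knave) says "Noah always lies" - this is FALSE (a lie) because Noah is a knight.
- Dave (knight) says "At least one of us is a knave" - this is TRUE because Tara is a knave.
- Noah (knight) says "At least one of us is a knave" - this is TRUE because Tara is a knave.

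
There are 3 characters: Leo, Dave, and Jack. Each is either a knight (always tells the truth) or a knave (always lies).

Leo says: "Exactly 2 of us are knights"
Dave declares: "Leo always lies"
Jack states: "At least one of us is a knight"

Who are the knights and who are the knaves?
Leo is a knight.
Dave is a knave.
Jack is a knight.

Verification:
- Leo (knight) says "Exactly 2 of us are knights" - this is TRUE because there are 2 knights.
- Dave (knave) says "Leo always lies" - this is FALSE (a lie) because Leo is a knight.
- Jack (knight) says "At least one of us is a knight" - this is TRUE because Leo and Jack are knights.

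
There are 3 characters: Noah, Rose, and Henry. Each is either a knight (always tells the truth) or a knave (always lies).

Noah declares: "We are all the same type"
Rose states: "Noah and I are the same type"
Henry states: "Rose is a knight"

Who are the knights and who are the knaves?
Noah is a knight.
Rose is a knight.
Henry is a knight.

Verification:
- Noah (knight) says "We are all the same type" - this is TRUE because Noah, Rose, and Henry are knights.
- Rose (knight) says "Noah and I are the same type" - this is TRUE because Rose is a knight and Noah is a knight.
- Henry (knight) says "Rose is a knight" - this is TRUE because Rose is a knight.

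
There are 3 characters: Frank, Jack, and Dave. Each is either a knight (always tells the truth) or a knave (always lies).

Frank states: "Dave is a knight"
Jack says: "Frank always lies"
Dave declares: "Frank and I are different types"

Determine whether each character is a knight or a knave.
Frank is a knave.
Jack is a knight.
Dave is a knave.

Verification:
- Frank (knave) says "Dave is a knight" - this is FALSE (a lie) because Dave is a knave.
- Jack (knight) says "Frank always lies" - this is TRUE because Frank is a knave.
- Dave (knave) says "Frank and I are different types" - this is FALSE (a lie) because Dave is a knave and Frank is a knave.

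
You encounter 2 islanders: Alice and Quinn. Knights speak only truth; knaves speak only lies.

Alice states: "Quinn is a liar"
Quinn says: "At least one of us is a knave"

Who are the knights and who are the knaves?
Alice is a knave.
Quinn is a knight.

Verification:
- Alice (knave) says "Quinn is a liar" - this is FALSE (a lie) because Quinn is a knight.
- Quinn (knight) says "At least one of us is a knave" - this is TRUE because Alice is a knave.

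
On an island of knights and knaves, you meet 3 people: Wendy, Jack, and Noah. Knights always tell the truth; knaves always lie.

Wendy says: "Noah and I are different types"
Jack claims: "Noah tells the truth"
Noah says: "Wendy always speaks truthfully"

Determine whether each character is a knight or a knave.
Wendy is a knave.
Jack is a knave.
Noah is a knave.

Verification:
- Wendy (knave) says "Noah and I are different types" - this is FALSE (a lie) because Wendy is a knave and Noah is a knave.
- Jack (knave) says "Noah tells the truth" - this is FALSE (a lie) because Noah is a knave.
- Noah (knave) says "Wendy always speaks truthfully" - this is FALSE (a lie) because Wendy is a knave.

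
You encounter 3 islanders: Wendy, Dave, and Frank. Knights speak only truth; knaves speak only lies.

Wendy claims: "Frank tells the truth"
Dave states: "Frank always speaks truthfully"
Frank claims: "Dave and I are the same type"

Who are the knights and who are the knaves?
Wendy is a knight.
Dave is a knight.
Frank is a knight.

Verification:
- Wendy (knight) says "Frank tells the truth" - this is TRUE because Frank is a knight.
- Dave (knight) says "Frank always speaks truthfully" - this is TRUE because Frank is a knight.
- Frank (knight) says "Dave and I are the same type" - this is TRUE because Frank is a knight and Dave is a knight.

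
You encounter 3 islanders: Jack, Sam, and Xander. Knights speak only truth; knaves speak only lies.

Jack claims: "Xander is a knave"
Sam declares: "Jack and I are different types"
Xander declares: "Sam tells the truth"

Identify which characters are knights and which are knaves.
Jack is a knave.
Sam is a knight.
Xander is a knight.

Verification:
- Jack (knave) says "Xander is a knave" - this is FALSE (a lie) because Xander is a knight.
- Sam (knight) says "Jack and I are different types" - this is TRUE because Sam is a knight and Jack is a knave.
- Xander (knight) says "Sam tells the truth" - this is TRUE because Sam is a knight.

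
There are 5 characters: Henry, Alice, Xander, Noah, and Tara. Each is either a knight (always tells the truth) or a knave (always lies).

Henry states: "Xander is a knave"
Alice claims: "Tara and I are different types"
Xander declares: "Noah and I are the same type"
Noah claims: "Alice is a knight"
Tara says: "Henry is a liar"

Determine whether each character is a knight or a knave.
Henry is a knight.
Alice is a knight.
Xander is a knave.
Noah is a knight.
Tara is a knave.

Verification:
- Henry (knight) says "Xander is a knave" - this is TRUE because Xander is a knave.
- Alice (knight) says "Tara and I are different types" - this is TRUE because Alice is a knight and Tara is a knave.
- Xander (knave) says "Noah and I are the same type" - this is FALSE (a lie) because Xander is a knave and Noah is a knight.
- Noah (knight) says "Alice is a knight" - this is TRUE because Alice is a knight.
- Tara (knave) says "Henry is a liar" - this is FALSE (a lie) because Henry is a knight.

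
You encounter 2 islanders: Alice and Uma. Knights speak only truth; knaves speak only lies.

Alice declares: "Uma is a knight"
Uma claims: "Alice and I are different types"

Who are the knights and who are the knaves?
Alice is a knave.
Uma is a knave.

Verification:
- Alice (knave) says "Uma is a knight" - this is FALSE (a lie) because Uma is a knave.
- Uma (knave) says "Alice and I are different types" - this is FALSE (a lie) because Uma is a knave and Alice is a knave.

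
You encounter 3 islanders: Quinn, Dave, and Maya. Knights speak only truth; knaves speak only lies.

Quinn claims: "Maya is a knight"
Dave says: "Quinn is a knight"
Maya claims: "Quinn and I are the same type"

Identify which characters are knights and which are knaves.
Quinn is a knight.
Dave is a knight.
Maya is a knight.

Verification:
- Quinn (knight) says "Maya is a knight" - this is TRUE because Maya is a knight.
- Dave (knight) says "Quinn is a knight" - this is TRUE because Quinn is a knight.
- Maya (knight) says "Quinn and I are the same type" - this is TRUE because Maya is a knight and Quinn is a knight.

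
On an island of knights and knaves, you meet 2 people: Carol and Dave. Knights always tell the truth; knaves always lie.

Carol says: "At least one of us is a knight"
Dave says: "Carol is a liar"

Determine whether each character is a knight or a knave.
Carol is a knight.
Dave is a knave.

Verification:
- Carol (knight) says "At least one of us is a knight" - this is TRUE because Carol is a knight.
- Dave (knave) says "Carol is a liar" - this is FALSE (a lie) because Carol is a knight.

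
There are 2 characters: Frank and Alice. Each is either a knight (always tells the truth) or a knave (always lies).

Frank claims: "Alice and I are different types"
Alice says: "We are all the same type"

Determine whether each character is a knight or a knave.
Frank is a knight.
Alice is a knave.

Verification:
- Frank (knight) says "Alice and I are different types" - this is TRUE because Frank is a knight and Alice is a knave.
- Alice (knave) says "We are all the same type" - this is FALSE (a lie) because Frank is a knight and Alice is a knave.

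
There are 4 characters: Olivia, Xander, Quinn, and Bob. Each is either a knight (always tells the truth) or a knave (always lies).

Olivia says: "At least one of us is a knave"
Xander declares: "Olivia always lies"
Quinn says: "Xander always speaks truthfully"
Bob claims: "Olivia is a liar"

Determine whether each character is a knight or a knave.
Olivia is a knight.
Xander is a knave.
Quinn is a knave.
Bob is a knave.

Verification:
- Olivia (knight) says "At least one of us is a knave" - this is TRUE because Xander, Quinn, and Bob are knaves.
- Xander (knave) says "Olivia always lies" - this is FALSE (a lie) because Olivia is a knight.
- Quinn (knave) says "Xander always speaks truthfully" - this is FALSE (a lie) because Xander is a knave.
- Bob (knave) says "Olivia is a liar" - this is FALSE (a lie) because Olivia is a knight.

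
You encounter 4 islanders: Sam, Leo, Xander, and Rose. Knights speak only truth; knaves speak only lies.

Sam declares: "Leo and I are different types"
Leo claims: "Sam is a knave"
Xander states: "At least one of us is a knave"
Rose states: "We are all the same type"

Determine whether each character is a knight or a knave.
Sam is a knight.
Leo is a knave.
Xander is a knight.
Rose is a knave.

Verification:
- Sam (knight) says "Leo and I are different types" - this is TRUE because Sam is a knight and Leo is a knave.
- Leo (knave) says "Sam is a knave" - this is FALSE (a lie) because Sam is a knight.
- Xander (knight) says "At least one of us is a knave" - this is TRUE because Leo and Rose are knaves.
- Rose (knave) says "We are all the same type" - this is FALSE (a lie) because Sam and Xander are knights and Leo and Rose are knaves.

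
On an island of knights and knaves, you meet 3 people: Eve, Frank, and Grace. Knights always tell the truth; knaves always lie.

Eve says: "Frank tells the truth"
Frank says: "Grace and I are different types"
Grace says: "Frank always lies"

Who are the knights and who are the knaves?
Eve is a knight.
Frank is a knight.
Grace is a knave.

Verification:
- Eve (knight) says "Frank tells the truth" - this is TRUE because Frank is a knight.
- Frank (knight) says "Grace and I are different types" - this is TRUE because Frank is a knight and Grace is a knave.
- Grace (knave) says "Frank always lies" - this is FALSE (a lie) because Frank is a knight.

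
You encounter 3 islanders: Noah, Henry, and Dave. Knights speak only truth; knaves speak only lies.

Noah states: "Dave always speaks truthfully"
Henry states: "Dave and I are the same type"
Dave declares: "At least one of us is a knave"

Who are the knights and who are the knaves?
Noah is a knight.
Henry is a knave.
Dave is a knight.

Verification:
- Noah (knight) says "Dave always speaks truthfully" - this is TRUE because Dave is a knight.
- Henry (knave) says "Dave and I are the same type" - this is FALSE (a lie) because Henry is a knave and Dave is a knight.
- Dave (knight) says "At least one of us is a knave" - this is TRUE because Henry is a knave.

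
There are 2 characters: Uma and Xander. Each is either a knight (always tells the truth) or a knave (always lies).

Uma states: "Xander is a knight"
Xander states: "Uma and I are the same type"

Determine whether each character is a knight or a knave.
Uma is a knight.
Xander is a knight.

Verification:
- Uma (knight) says "Xander is a knight" - this is TRUE because Xander is a knight.
- Xander (knight) says "Uma and I are the same type" - this is TRUE because Xander is a knight and Uma is a knight.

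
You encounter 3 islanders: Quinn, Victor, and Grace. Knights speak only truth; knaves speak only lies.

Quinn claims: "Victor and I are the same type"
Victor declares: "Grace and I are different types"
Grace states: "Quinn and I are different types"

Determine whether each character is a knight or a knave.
Quinn is a knave.
Victor is a knight.
Grace is a knave.

Verification:
- Quinn (knave) says "Victor and I are the same type" - this is FALSE (a lie) because Quinn is a knave and Victor is a knight.
- Victor (knight) says "Grace and I are different types" - this is TRUE because Victor is a knight and Grace is a knave.
- Grace (knave) says "Quinn and I are different types" - this is FALSE (a lie) because Grace is a knave and Quinn is a knave.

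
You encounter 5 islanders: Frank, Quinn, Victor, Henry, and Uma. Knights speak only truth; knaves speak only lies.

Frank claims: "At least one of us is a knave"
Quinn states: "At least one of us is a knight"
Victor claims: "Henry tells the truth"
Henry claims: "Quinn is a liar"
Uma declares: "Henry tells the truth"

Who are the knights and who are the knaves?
Frank is a knight.
Quinn is a knight.
Victor is a knave.
Henry is a knave.
Uma is a knave.

Verification:
- Frank (knight) says "At least one of us is a knave" - this is TRUE because Victor, Henry, and Uma are knaves.
- Quinn (knight) says "At least one of us is a knight" - this is TRUE because Frank and Quinn are knights.
- Victor (knave) says "Henry tells the truth" - this is FALSE (a lie) because Henry is a knave.
- Henry (knave) says "Quinn is a liar" - this is FALSE (a lie) because Quinn is a knight.
- Uma (knave) says "Henry tells the truth" - this is FALSE (a lie) because Henry is a knave.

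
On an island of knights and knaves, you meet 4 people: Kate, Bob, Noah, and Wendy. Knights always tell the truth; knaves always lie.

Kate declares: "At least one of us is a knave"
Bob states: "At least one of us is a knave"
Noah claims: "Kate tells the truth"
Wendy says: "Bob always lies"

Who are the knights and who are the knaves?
Kate is a knight.
Bob is a knight.
Noah is a knight.
Wendy is a knave.

Verification:
- Kate (knight) says "At least one of us is a knave" - this is TRUE because Wendy is a knave.
- Bob (knight) says "At least one of us is a knave" - this is TRUE because Wendy is a knave.
- Noah (knight) says "Kate tells the truth" - this is TRUE because Kate is a knight.
- Wendy (knave) says "Bob always lies" - this is FALSE (a lie) because Bob is a knight.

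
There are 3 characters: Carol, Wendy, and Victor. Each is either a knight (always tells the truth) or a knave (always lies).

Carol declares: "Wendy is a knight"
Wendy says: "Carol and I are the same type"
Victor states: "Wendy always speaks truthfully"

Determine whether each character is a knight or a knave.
Carol is a knight.
Wendy is a knight.
Victor is a knight.

Verification:
- Carol (knight) says "Wendy is a knight" - this is TRUE because Wendy is a knight.
- Wendy (knight) says "Carol and I are the same type" - this is TRUE because Wendy is a knight and Carol is a knight.
- Victor (knight) says "Wendy always speaks truthfully" - this is TRUE because Wendy is a knight.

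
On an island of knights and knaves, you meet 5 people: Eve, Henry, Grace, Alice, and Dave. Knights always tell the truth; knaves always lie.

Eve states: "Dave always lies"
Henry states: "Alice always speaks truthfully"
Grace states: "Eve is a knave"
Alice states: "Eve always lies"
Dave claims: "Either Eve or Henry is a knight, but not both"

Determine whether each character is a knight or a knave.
Eve is a knave.
Henry is a knight.
Grace is a knight.
Alice is a knight.
Dave is a knight.

Verification:
- Eve (knave) says "Dave always lies" - this is FALSE (a lie) because Dave is a knight.
- Henry (knight) says "Alice always speaks truthfully" - this is TRUE because Alice is a knight.
- Grace (knight) says "Eve is a knave" - this is TRUE because Eve is a knave.
- Alice (knight) says "Eve always lies" - this is TRUE because Eve is a knave.
- Dave (knight) says "Either Eve or Henry is a knight, but not both" - this is TRUE because Eve is a knave and Henry is a knight.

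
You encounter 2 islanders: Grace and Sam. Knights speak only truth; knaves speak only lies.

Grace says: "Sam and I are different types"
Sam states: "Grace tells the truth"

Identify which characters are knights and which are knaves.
Grace is a knave.
Sam is a knave.

Verification:
- Grace (knave) says "Sam and I are different types" - this is FALSE (a lie) because Grace is a knave and Sam is a knave.
- Sam (knave) says "Grace tells the truth" - this is FALSE (a lie) because Grace is a knave.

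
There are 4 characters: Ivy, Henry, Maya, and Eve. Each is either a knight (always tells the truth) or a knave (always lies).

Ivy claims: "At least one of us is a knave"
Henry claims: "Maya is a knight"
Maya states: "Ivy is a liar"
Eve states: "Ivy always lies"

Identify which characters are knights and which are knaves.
Ivy is a knight.
Henry is a knave.
Maya is a knave.
Eve is a knave.

Verification:
- Ivy (knight) says "At least one of us is a knave" - this is TRUE because Henry, Maya, and Eve are knaves.
- Henry (knave) says "Maya is a knight" - this is FALSE (a lie) because Maya is a knave.
- Maya (knave) says "Ivy is a liar" - this is FALSE (a lie) because Ivy is a knight.
- Eve (knave) says "Ivy always lies" - this is FALSE (a lie) because Ivy is a knight.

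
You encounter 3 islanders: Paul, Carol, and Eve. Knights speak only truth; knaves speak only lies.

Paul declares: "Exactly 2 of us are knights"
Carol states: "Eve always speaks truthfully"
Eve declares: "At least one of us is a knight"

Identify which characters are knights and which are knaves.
Paul is a knave.
Carol is a knave.
Eve is a knave.

Verification:
- Paul (knave) says "Exactly 2 of us are knights" - this is FALSE (a lie) because there are 0 knights.
- Carol (knave) says "Eve always speaks truthfully" - this is FALSE (a lie) because Eve is a knave.
- Eve (knave) says "At least one of us is a knight" - this is FALSE (a lie) because no one is a knight.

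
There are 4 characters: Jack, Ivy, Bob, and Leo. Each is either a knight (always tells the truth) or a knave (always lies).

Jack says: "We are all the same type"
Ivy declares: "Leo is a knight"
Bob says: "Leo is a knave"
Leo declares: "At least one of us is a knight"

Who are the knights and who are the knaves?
Jack is a knave.
Ivy is a knight.
Bob is a knave.
Leo is a knight.

Verification:
- Jack (knave) says "We are all the same type" - this is FALSE (a lie) because Ivy and Leo are knights and Jack and Bob are knaves.
- Ivy (knight) says "Leo is a knight" - this is TRUE because Leo is a knight.
- Bob (knave) says "Leo is a knave" - this is FALSE (a lie) because Leo is a knight.
- Leo (knight) says "At least one of us is a knight" - this is TRUE because Ivy and Leo are knights.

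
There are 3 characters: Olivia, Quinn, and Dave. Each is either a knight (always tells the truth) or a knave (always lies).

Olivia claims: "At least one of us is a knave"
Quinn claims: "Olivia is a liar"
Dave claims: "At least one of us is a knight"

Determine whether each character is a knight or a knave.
Olivia is a knight.
Quinn is a knave.
Dave is a knight.

Verification:
- Olivia (knight) says "At least one of us is a knave" - this is TRUE because Quinn is a knave.
- Quinn (knave) says "Olivia is a liar" - this is FALSE (a lie) because Olivia is a knight.
- Dave (knight) says "At least one of us is a knight" - this is TRUE because Olivia and Dave are knights.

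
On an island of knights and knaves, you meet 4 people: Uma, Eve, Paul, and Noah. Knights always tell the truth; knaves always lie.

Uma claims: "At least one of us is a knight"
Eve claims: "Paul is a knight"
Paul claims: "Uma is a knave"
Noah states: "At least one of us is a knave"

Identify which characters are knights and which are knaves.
Uma is a knight.
Eve is a knave.
Paul is a knave.
Noah is a knight.

Verification:
- Uma (knight) says "At least one of us is a knight" - this is TRUE because Uma and Noah are knights.
- Eve (knave) says "Paul is a knight" - this is FALSE (a lie) because Paul is a knave.
- Paul (knave) says "Uma is a knave" - this is FALSE (a lie) because Uma is a knight.
- Noah (knight) says "At least one of us is a knave" - this is TRUE because Eve and Paul are knaves.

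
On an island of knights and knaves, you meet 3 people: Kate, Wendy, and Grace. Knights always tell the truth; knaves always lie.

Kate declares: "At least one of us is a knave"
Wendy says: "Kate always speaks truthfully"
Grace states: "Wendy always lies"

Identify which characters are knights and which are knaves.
Kate is a knight.
Wendy is a knight.
Grace is a knave.

Verification:
- Kate (knight) says "At least one of us is a knave" - this is TRUE because Grace is a knave.
- Wendy (knight) says "Kate always speaks truthfully" - this is TRUE because Kate is a knight.
- Grace (knave) says "Wendy always lies" - this is FALSE (a lie) because Wendy is a knight.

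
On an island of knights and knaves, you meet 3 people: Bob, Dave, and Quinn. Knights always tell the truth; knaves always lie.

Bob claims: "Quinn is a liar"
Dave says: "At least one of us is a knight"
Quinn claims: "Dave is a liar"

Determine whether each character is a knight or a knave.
Bob is a knight.
Dave is a knight.
Quinn is a knave.

Verification:
- Bob (knight) says "Quinn is a liar" - this is TRUE because Quinn is a knave.
- Dave (knight) says "At least one of us is a knight" - this is TRUE because Bob and Dave are knights.
- Quinn (knave) says "Dave is a liar" - this is FALSE (a lie) because Dave is a knight.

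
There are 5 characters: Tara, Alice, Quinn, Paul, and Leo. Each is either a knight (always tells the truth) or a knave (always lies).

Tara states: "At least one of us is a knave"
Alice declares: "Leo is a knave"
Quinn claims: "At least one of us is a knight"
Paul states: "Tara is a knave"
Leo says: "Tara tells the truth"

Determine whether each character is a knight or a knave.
Tara is a knight.
Alice is a knave.
Quinn is a knight.
Paul is a knave.
Leo is a knight.

Verification:
- Tara (knight) says "At least one of us is a knave" - this is TRUE because Alice and Paul are knaves.
- Alice (knave) says "Leo is a knave" - this is FALSE (a lie) because Leo is a knight.
- Quinn (knight) says "At least one of us is a knight" - this is TRUE because Tara, Quinn, and Leo are knights.
- Paul (knave) says "Tara is a knave" - this is FALSE (a lie) because Tara is a knight.
- Leo (knight) says "Tara tells the truth" - this is TRUE because Tara is a knight.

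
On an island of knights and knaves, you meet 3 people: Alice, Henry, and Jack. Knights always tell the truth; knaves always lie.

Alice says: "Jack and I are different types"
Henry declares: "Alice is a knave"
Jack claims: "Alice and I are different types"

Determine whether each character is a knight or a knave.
Alice is a knave.
Henry is a knight.
Jack is a knave.

Verification:
- Alice (knave) says "Jack and I are different types" - this is FALSE (a lie) because Alice is a knave and Jack is a knave.
- Henry (knight) says "Alice is a knave" - this is TRUE because Alice is a knave.
- Jack (knave) says "Alice and I are different types" - this is FALSE (a lie) because Jack is a knave and Alice is a knave.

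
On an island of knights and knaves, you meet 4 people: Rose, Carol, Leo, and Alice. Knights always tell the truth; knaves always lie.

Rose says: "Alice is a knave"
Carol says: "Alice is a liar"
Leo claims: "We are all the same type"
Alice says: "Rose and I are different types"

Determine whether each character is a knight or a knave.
Rose is a knave.
Carol is a knave.
Leo is a knave.
Alice is a knight.

Verification:
- Rose (knave) says "Alice is a knave" - this is FALSE (a lie) because Alice is a knight.
- Carol (knave) says "Alice is a liar" - this is FALSE (a lie) because Alice is a knight.
- Leo (knave) says "We are all the same type" - this is FALSE (a lie) because Alice is a knight and Rose, Carol, and Leo are knaves.
- Alice (knight) says "Rose and I are different types" - this is TRUE because Alice is a knight and Rose is a knave.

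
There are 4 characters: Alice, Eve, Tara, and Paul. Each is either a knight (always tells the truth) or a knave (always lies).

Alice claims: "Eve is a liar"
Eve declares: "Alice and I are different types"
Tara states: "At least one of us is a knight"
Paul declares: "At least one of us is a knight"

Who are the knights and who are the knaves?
Alice is a knave.
Eve is a knight.
Tara is a knight.
Paul is a knight.

Verification:
- Alice (knave) says "Eve is a liar" - this is FALSE (a lie) because Eve is a knight.
- Eve (knight) says "Alice and I are different types" - this is TRUE because Eve is a knight and Alice is a knave.
- Tara (knight) says "At least one of us is a knight" - this is TRUE because Eve, Tara, and Paul are knights.
- Paul (knight) says "At least one of us is a knight" - this is TRUE because Eve, Tara, and Paul are knights.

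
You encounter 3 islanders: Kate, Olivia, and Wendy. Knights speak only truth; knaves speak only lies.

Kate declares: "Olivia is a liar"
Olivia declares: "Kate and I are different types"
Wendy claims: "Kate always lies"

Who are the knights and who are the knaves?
Kate is a knave.
Olivia is a knight.
Wendy is a knight.

Verification:
- Kate (knave) says "Olivia is a liar" - this is FALSE (a lie) because Olivia is a knight.
- Olivia (knight) says "Kate and I are different types" - this is TRUE because Olivia is a knight and Kate is a knave.
- Wendy (knight) says "Kate always lies" - this is TRUE because Kate is a knave.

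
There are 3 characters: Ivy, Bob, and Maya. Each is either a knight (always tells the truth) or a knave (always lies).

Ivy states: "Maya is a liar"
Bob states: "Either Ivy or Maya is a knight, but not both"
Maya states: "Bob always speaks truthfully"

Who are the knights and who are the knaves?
Ivy is a knave.
Bob is a knight.
Maya is a knight.

Verification:
- Ivy (knave) says "Maya is a liar" - this is FALSE (a lie) because Maya is a knight.
- Bob (knight) says "Either Ivy or Maya is a knight, but not both" - this is TRUE because Ivy is a knave and Maya is a knight.
- Maya (knight) says "Bob always speaks truthfully" - this is TRUE because Bob is a knight.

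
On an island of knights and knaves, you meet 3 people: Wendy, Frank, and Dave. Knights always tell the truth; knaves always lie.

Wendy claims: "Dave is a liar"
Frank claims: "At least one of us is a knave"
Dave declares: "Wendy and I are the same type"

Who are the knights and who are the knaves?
Wendy is a knight.
Frank is a knight.
Dave is a knave.

Verification:
- Wendy (knight) says "Dave is a liar" - this is TRUE because Dave is a knave.
- Frank (knight) says "At least one of us is a knave" - this is TRUE because Dave is a knave.
- Dave (knave) says "Wendy and I are the same type" - this is FALSE (a lie) because Dave is a knave and Wendy is a knight.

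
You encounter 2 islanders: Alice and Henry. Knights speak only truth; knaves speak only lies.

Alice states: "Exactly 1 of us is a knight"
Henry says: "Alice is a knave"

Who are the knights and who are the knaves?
Alice is a knight.
Henry is a knave.

Verification:
- Alice (knight) says "Exactly 1 of us is a knight" - this is TRUE because there are 1 knights.
- Henry (knave) says "Alice is a knave" - this is FALSE (a lie) because Alice is a knight.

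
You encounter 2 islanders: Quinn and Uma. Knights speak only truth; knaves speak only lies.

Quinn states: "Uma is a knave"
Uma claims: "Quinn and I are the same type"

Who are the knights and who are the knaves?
Quinn is a knight.
Uma is a knave.

Verification:
- Quinn (knight) says "Uma is a knave" - this is TRUE because Uma is a knave.
- Uma (knave) says "Quinn and I are the same type" - this is FALSE (a lie) because Uma is a knave and Quinn is a knight.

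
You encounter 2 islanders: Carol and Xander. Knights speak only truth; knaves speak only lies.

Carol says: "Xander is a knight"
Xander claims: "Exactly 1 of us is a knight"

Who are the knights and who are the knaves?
Carol is a knave.
Xander is a knave.

Verification:
- Carol (knave) says "Xander is a knight" - this is FALSE (a lie) because Xander is a knave.
- Xander (knave) says "Exactly 1 of us is a knight" - this is FALSE (a lie) because there are 0 knights.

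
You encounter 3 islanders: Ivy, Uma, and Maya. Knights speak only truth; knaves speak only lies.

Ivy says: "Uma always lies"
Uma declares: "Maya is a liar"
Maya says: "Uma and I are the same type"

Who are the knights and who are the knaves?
Ivy is a knave.
Uma is a knight.
Maya is a knave.

Verification:
- Ivy (knave) says "Uma always lies" - this is FALSE (a lie) because Uma is a knight.
- Uma (knight) says "Maya is a liar" - this is TRUE because Maya is a knave.
- Maya (knave) says "Uma and I are the same type" - this is FALSE (a lie) because Maya is a knave and Uma is a knight.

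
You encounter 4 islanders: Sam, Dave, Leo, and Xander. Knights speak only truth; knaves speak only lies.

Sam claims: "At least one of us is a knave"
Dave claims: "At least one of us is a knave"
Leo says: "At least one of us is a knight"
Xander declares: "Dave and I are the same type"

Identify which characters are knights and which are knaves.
Sam is a knight.
Dave is a knight.
Leo is a knight.
Xander is a knave.

Verification:
- Sam (knight) says "At least one of us is a knave" - this is TRUE because Xander is a knave.
- Dave (knight) says "At least one of us is a knave" - this is TRUE because Xander is a knave.
- Leo (knight) says "At least one of us is a knight" - this is TRUE because Sam, Dave, and Leo are knights.
- Xander (knave) says "Dave and I are the same type" - this is FALSE (a lie) because Xander is a knave and Dave is a knight.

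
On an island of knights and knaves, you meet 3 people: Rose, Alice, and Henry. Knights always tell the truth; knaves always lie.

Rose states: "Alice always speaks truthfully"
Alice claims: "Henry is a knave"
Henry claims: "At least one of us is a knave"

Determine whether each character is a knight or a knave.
Rose is a knave.
Alice is a knave.
Henry is a knight.

Verification:
- Rose (knave) says "Alice always speaks truthfully" - this is FALSE (a lie) because Alice is a knave.
- Alice (knave) says "Henry is a knave" - this is FALSE (a lie) because Henry is a knight.
- Henry (knight) says "At least one of us is a knave" - this is TRUE because Rose and Alice are knaves.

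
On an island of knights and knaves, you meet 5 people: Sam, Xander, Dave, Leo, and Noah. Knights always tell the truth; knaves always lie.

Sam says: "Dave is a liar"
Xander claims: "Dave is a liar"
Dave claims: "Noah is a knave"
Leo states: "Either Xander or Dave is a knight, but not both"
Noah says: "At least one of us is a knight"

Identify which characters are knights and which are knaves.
Sam is a knight.
Xander is a knight.
Dave is a knave.
Leo is a knight.
Noah is a knight.

Verification:
- Sam (knight) says "Dave is a liar" - this is TRUE because Dave is a knave.
- Xander (knight) says "Dave is a liar" - this is TRUE because Dave is a knave.
- Dave (knave) says "Noah is a knave" - this is FALSE (a lie) because Noah is a knight.
- Leo (knight) says "Either Xander or Dave is a knight, but not both" - this is TRUE because Xander is a knight and Dave is a knave.
- Noah (knight) says "At least one of us is a knight" - this is TRUE because Sam, Xander, Leo, and Noah are knights.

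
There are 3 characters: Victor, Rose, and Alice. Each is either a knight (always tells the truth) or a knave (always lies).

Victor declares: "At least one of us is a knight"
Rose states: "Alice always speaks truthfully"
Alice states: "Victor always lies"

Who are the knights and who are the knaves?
Victor is a knight.
Rose is a knave.
Alice is a knave.

Verification:
- Victor (knight) says "At least one of us is a knight" - this is TRUE because Victor is a knight.
- Rose (knave) says "Alice always speaks truthfully" - this is FALSE (a lie) because Alice is a knave.
- Alice (knave) says "Victor always lies" - this is FALSE (a lie) because Victor is a knight.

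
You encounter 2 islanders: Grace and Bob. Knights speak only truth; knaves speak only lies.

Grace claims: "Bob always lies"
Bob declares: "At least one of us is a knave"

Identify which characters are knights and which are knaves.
Grace is a knave.
Bob is a knight.

Verification:
- Grace (knave) says "Bob always lies" - this is FALSE (a lie) because Bob is a knight.
- Bob (knight) says "At least one of us is a knave" - this is TRUE because Grace is a knave.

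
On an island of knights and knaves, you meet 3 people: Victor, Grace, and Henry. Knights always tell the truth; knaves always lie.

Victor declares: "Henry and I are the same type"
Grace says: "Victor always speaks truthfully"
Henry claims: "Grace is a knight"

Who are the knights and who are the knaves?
Victor is a knight.
Grace is a knight.
Henry is a knight.

Verification:
- Victor (knight) says "Henry and I are the same type" - this is TRUE because Victor is a knight and Henry is a knight.
- Grace (knight) says "Victor always speaks truthfully" - this is TRUE because Victor is a knight.
- Henry (knight) says "Grace is a knight" - this is TRUE because Grace is a knight.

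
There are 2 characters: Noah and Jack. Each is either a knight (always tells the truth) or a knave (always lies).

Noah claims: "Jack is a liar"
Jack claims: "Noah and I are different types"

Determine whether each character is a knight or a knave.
Noah is a knave.
Jack is a knight.

Verification:
- Noah (knave) says "Jack is a liar" - this is FALSE (a lie) because Jack is a knight.
- Jack (knight) says "Noah and I are different types" - this is TRUE because Jack is a knight and Noah is a knave.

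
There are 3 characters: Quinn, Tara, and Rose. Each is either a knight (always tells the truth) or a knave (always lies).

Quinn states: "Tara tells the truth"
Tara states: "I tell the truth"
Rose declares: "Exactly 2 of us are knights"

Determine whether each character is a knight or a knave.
Quinn is a knave.
Tara is a knave.
Rose is a knave.

Verification:
- Quinn (knave) says "Tara tells the truth" - this is FALSE (a lie) because Tara is a knave.
- Tara (knave) says "I tell the truth" - this is FALSE (a lie) because Tara is a knave.
- Rose (knave) says "Exactly 2 of us are knights" - this is FALSE (a lie) because there are 0 knights.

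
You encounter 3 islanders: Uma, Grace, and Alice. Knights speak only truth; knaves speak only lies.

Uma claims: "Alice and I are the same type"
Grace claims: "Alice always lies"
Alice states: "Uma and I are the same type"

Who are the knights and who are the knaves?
Uma is a knight.
Grace is a knave.
Alice is a knight.

Verification:
- Uma (knight) says "Alice and I are the same type" - this is TRUE because Uma is a knight and Alice is a knight.
- Grace (knave) says "Alice always lies" - this is FALSE (a lie) because Alice is a knight.
- Alice (knight) says "Uma and I are the same type" - this is TRUE because Alice is a knight and Uma is a knight.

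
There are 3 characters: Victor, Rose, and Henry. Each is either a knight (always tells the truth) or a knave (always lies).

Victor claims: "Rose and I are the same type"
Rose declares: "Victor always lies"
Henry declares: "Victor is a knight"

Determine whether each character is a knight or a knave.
Victor is a knave.
Rose is a knight.
Henry is a knave.

Verification:
- Victor (knave) says "Rose and I are the same type" - this is FALSE (a lie) because Victor is a knave and Rose is a knight.
- Rose (knight) says "Victor always lies" - this is TRUE because Victor is a knave.
- Henry (knave) says "Victor is a knight" - this is FALSE (a lie) because Victor is a knave.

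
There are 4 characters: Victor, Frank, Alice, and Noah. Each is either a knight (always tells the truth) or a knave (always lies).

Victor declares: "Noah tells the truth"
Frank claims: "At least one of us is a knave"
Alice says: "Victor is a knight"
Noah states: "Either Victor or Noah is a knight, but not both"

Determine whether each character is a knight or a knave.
Victor is a knave.
Frank is a knight.
Alice is a knave.
Noah is a knave.

Verification:
- Victor (knave) says "Noah tells the truth" - this is FALSE (a lie) because Noah is a knave.
- Frank (knight) says "At least one of us is a knave" - this is TRUE because Victor, Alice, and Noah are knaves.
- Alice (knave) says "Victor is a knight" - this is FALSE (a lie) because Victor is a knave.
- Noah (knave) says "Either Victor or Noah is a knight, but not both" - this is FALSE (a lie) because Victor is a knave and Noah is a knave.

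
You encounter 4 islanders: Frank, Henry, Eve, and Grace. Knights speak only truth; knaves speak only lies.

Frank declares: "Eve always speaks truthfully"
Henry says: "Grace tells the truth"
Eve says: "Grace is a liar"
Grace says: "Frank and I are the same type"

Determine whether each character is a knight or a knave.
Frank is a knight.
Henry is a knave.
Eve is a knight.
Grace is a knave.

Verification:
- Frank (knight) says "Eve always speaks truthfully" - this is TRUE because Eve is a knight.
- Henry (knave) says "Grace tells the truth" - this is FALSE (a lie) because Grace is a knave.
- Eve (knight) says "Grace is a liar" - this is TRUE because Grace is a knave.
- Grace (knave) says "Frank and I are the same type" - this is FALSE (a lie) because Grace is a knave and Frank is a knight.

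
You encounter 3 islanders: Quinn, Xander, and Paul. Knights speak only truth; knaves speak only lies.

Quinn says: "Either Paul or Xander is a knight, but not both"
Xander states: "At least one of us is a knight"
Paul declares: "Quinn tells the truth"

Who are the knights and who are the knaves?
Quinn is a knave.
Xander is a knave.
Paul is a knave.

Verification:
- Quinn (knave) says "Either Paul or Xander is a knight, but not both" - this is FALSE (a lie) because Paul is a knave and Xander is a knave.
- Xander (knave) says "At least one of us is a knight" - this is FALSE (a lie) because no one is a knight.
- Paul (knave) says "Quinn tells the truth" - this is FALSE (a lie) because Quinn is a knave.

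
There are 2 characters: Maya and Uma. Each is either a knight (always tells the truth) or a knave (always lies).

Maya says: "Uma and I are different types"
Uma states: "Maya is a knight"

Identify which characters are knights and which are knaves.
Maya is a knave.
Uma is a knave.

Verification:
- Maya (knave) says "Uma and I are different types" - this is FALSE (a lie) because Maya is a knave and Uma is a knave.
- Uma (knave) says "Maya is a knight" - this is FALSE (a lie) because Maya is a knave.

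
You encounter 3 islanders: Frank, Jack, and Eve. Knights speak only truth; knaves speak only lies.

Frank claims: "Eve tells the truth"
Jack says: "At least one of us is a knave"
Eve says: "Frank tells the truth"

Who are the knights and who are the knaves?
Frank is a knave.
Jack is a knight.
Eve is a knave.

Verification:
- Frank (knave) says "Eve tells the truth" - this is FALSE (a lie) because Eve is a knave.
- Jack (knight) says "At least one of us is a knave" - this is TRUE because Frank and Eve are knaves.
- Eve (knave) says "Frank tells the truth" - this is FALSE (a lie) because Frank is a knave.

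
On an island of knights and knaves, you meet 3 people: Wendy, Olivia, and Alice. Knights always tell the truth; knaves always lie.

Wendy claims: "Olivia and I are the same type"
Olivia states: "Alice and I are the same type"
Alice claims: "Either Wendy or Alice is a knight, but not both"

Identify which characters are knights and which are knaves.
Wendy is a knave.
Olivia is a knight.
Alice is a knight.

Verification:
- Wendy (knave) says "Olivia and I are the same type" - this is FALSE (a lie) because Wendy is a knave and Olivia is a knight.
- Olivia (knight) says "Alice and I are the same type" - this is TRUE because Olivia is a knight and Alice is a knight.
- Alice (knight) says "Either Wendy or Alice is a knight, but not both" - this is TRUE because Wendy is a knave and Alice is a knight.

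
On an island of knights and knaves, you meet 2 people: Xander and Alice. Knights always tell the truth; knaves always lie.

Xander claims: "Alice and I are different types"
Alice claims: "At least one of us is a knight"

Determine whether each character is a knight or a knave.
Xander is a knave.
Alice is a knave.

Verification:
- Xander (knave) says "Alice and I are different types" - this is FALSE (a lie) because Xander is a knave and Alice is a knave.
- Alice (knave) says "At least one of us is a knight" - this is FALSE (a lie) because no one is a knight.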